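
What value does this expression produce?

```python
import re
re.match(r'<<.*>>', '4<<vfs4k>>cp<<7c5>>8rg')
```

`re.match` won't scan ahead — the pattern has to work from the very first character.
Here the pattern fails at index 0, so the call returns None.

None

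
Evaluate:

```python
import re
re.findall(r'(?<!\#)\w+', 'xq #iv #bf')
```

The negative lookahead/lookbehind blocks any match where the forbidden context is present.
Walking the string: at [0:2] → 'xq'; at [5:6] → 'v'; at [9:10] → 'f'.
With no groups in the pattern, `findall` gives back each whole match — 3 here.

['xq', 'v', 'f']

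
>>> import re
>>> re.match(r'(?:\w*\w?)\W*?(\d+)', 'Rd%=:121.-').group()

'Rd%=:121'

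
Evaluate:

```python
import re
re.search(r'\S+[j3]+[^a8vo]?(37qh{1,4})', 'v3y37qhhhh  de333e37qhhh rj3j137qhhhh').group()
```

This matches one or more of a non-whitespace character, then one or more of one of [j3], then optionally any character except [a8vo]; then the literal '37q', then 1 to 4 of a literal 'h' (captured).
Unlike `match`, `search` isn't anchored — it looks for the pattern anywhere in the string.
The match spans [0:10] → 'v3y37qhhhh'.
Captured: group 1 = '37qhhhh'.

'v3y37qhhhh'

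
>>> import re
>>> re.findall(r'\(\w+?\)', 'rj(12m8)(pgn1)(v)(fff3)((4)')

With no groups in the pattern, `findall` gives back each whole match — 5 here.

['(12m8)', '(pgn1)', '(v)', '(fff3)', '(4)']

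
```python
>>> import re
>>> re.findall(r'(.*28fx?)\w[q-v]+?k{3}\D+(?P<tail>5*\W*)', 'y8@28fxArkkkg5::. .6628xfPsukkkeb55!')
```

This matches zero or more of any character, then the literal '28f', then optionally a literal 'x' (captured); then a word character, then one or more of a character in [q-v] (lazy), then exactly 3 of a literal 'k'; then one or more of a non-digit; then zero or more of the literal '5', then zero or more of a non-word character (captured as 'tail').
Matches: at [0:19] match 'y8@28fxArkkkg5::. .', groups = ('y8@28fx', '5::. .').
`findall` packs the 2 group values into a tuple for every match.

[('y8@28fx', '5::. .')]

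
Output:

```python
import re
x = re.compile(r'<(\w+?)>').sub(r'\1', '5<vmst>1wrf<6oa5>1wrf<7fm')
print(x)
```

5vmst1wrf6oa51wrf<7fm

Each match is replaced using the text its own group 1 captured.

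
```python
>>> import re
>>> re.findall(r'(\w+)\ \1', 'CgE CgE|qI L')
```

['CgE']

After group 1 captures some text, `\1` only succeeds where that same text appears again.
Scanning left to right: at [0:7] match 'CgE CgE', group 1 = 'CgE'.
`findall` collects group 1 from the one match (1 total).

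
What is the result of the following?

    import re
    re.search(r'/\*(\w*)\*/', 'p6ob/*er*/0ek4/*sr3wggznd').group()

'/*er*/'

`search` walks the string left to right and returns the first match it finds.
The match spans [4:10] → '/*er*/'.
Captured: group 1 = 'er'.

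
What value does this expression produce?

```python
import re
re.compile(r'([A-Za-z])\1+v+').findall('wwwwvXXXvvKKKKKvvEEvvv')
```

The backreference `\1` re-matches whatever the first group consumed, character for character.
With a single group, `findall` returns only what that group captured — 4 items.

['w', 'X', 'K', 'E']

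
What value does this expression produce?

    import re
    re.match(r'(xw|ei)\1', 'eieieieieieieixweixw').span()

After group 1 captures some text, `\1` only succeeds where that same text appears again.
`re.match` won't scan ahead — the pattern has to work from the very first character.
The match spans [0:4] → 'eiei'.
Captured: group 1 = 'ei'.

(0, 4)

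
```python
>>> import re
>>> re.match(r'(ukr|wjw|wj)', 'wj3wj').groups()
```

('wj',)

With `match`, the pattern is implicitly anchored at the beginning.
The match spans [0:2] → 'wj'.
Captured: group 1 = 'wj'.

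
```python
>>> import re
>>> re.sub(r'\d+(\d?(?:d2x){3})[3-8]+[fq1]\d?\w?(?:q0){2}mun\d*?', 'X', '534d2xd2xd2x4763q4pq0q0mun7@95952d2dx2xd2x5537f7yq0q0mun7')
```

'X7@95952d2dx2xd2x5537f7yq0q0mun7'

Lazy quantifiers expand one character at a time until the remainder of the pattern can match.
`sub` substitutes 'X' at each match site.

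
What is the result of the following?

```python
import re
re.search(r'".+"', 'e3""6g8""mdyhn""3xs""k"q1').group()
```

The match spans [2:23] → '""6g8""mdyhn""3xs""k"'.

'""6g8""mdyhn""3xs""k"'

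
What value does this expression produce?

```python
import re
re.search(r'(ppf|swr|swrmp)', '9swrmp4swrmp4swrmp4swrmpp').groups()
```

('swr',)

Branches in `(...|...)` are attempted left-to-right; the first branch that allows the whole pattern to succeed is taken.
Unlike `match`, `search` isn't anchored — it looks for the pattern anywhere in the string.
The match spans [1:4] → 'swr'.
Captured: group 1 = 'swr'.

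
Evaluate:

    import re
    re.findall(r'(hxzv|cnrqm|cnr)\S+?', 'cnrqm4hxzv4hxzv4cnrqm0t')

['cnrqm', 'hxzv', 'hxzv', 'cnrqm']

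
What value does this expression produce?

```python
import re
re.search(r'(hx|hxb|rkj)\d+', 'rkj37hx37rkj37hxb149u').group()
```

`re.search` scans for the first position where the pattern succeeds.
The match spans [0:5] → 'rkj37'.
Captured: group 1 = 'rkj'.

'rkj37'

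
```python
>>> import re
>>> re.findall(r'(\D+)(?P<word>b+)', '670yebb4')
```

The pattern matches one or more of a non-digit (captured); then one or more of a literal 'b' (captured as 'word').
Walking the string: at [3:7] match 'yebb', groups = ('yeb', 'b').
With 2 capturing groups, `findall` returns a 2-tuple per match.

[('yeb', 'b')]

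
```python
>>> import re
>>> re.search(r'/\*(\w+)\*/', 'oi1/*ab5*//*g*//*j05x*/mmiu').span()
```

The match spans [3:10] → '/*ab5*/'.

(3, 10)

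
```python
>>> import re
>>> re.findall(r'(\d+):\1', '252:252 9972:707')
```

The backreference `\1` re-matches whatever the first group consumed, character for character.
With a single group, `findall` returns only what that group captured — 1 item.

['252']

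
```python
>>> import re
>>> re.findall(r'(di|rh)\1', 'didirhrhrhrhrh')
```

['di', 'rh', 'rh']

A backreference is literal: `\1` must see the identical characters the first group matched.
Walking the string: at [0:4] match 'didi', group 1 = 'di'; at [4:8] match 'rhrh', group 1 = 'rh'; at [8:12] match 'rhrh', group 1 = 'rh'.
`findall` collects group 1 from each match (3 total).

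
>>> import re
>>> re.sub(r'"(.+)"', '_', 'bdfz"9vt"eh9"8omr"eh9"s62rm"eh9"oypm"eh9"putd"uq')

'bdfz_uq'

Each match is replaced by '_'.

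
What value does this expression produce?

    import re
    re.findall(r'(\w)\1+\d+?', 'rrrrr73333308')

After group 1 captures some text, `\1` only succeeds where that same text appears again.
Matches: at [0:6] match 'rrrrr7', group 1 = 'r'; at [6:12] match '333330', group 1 = '3'.
Because there's exactly one group, `findall` drops the full match and keeps group 1 from each hit.

['r', '3']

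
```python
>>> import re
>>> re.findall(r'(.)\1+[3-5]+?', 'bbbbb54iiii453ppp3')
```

['b', 'i', 'p']

A backreference is literal: `\1` must see the identical characters the first group matched.
Walking the string: at [0:6] match 'bbbbb5', group 1 = 'b'; at [7:12] match 'iiii4', group 1 = 'i'; at [14:18] match 'ppp3', group 1 = 'p'.
With a single group, `findall` returns only what that group captured — 3 items.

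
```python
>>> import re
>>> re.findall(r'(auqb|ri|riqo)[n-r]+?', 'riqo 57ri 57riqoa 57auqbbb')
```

['ri', 'ri']

Walking the string: at [0:3] match 'riq', group 1 = 'ri'; at [12:15] match 'riq', group 1 = 'ri'.
With a single group, `findall` returns only what that group captured — 2 items.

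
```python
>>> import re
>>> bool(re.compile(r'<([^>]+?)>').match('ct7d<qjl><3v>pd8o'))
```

False

`match` is anchored at position 0; if the pattern doesn't fit there, it returns None.
Here position 0 doesn't satisfy it, so the call returns None, and `bool(None)` is False.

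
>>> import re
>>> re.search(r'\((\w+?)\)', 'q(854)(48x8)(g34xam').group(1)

'854'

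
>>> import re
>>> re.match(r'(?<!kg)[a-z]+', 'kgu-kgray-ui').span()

`(?!…)`/`(?<!…)` only lets a position through if the neighbouring text does NOT match; no characters are consumed.
`re.match` won't scan ahead — the pattern has to work from the very first character.
The match spans [0:3] → 'kgu'.

(0, 3)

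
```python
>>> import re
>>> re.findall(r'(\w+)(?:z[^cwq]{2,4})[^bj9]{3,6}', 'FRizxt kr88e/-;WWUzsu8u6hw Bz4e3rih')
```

Pattern: one or more of a word character (captured); then the literal 'z', then 2 to 4 of any character except [cwq] (non-capturing group); then 3 to 6 of any character except [bj9].
Scanning left to right: at [0:14] match 'FRizxt kr88e/-', group 1 = 'FRi'; at [15:29] match 'WWUzsu8u6hw Bz', group 1 = 'WWU'.
With a single group, `findall` returns only what that group captured — 2 items.

['FRi', 'WWU']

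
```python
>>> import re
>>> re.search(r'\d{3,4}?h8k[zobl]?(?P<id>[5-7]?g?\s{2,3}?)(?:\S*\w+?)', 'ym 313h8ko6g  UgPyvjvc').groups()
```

('6g  ',)

The match spans [3:22] → '313h8ko6g  UgPyvjvc'.
Captured: group 1 = '6g  '.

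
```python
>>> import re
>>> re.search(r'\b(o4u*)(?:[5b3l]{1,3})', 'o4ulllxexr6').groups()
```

The pattern matches a word boundary (`\b`, zero-width); then the literal 'o4', then zero or more of a literal 'u' (captured); then 1 to 3 of one of [5b3l] (non-capturing group).
`re.search` scans for the first position where the pattern succeeds.
The match spans [0:6] → 'o4ulll'.
Captured: group 1 = 'o4u'.

('o4u',)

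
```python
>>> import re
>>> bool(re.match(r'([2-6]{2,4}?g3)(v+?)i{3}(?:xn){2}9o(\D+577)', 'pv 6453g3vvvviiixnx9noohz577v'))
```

False

`re.match` won't scan ahead — the pattern has to work from the very first character.
Here the pattern fails at index 0, so the call returns None, and `bool(None)` is False.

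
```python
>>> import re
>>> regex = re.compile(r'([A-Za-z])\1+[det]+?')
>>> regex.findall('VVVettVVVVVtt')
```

The backreference `\1` re-matches whatever the first group consumed, character for character.
Walking the string: at [0:4] match 'VVVe', group 1 = 'V'; at [6:12] match 'VVVVVt', group 1 = 'V'.
`findall` collects group 1 from each match (2 total).

['V', 'V']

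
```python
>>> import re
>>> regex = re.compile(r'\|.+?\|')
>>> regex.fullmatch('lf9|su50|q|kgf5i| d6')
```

`re.fullmatch` requires the pattern to consume the entire string.
Here the string isn't matched end-to-end, so the call returns None.

None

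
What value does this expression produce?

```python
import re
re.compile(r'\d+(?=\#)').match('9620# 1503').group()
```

'9620'

`match` is anchored at position 0; if the pattern doesn't fit there, it returns None.
The match spans [0:4] → '9620'.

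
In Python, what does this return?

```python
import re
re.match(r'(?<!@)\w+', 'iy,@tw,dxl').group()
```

'iy'

`match` is anchored at position 0; if the pattern doesn't fit there, it returns None.
The match spans [0:2] → 'iy'.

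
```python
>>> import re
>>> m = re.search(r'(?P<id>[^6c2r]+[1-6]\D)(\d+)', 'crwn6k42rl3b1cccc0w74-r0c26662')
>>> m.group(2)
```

'42'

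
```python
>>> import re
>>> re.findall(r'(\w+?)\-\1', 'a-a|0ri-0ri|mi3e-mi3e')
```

['a', '0ri', 'mi3e']

`\1` has to match the exact text group 1 already captured.
Because there's exactly one group, `findall` drops the full match and keeps group 1 from each hit.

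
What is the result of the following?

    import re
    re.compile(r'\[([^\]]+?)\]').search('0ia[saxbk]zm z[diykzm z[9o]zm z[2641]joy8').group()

'[saxbk]'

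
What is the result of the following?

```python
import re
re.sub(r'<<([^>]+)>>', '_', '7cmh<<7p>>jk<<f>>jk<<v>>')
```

Each match is replaced by '_'.

'7cmh_jk_jk_'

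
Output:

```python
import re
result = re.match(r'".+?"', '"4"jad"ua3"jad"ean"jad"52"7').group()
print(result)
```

"4"

`match` is anchored at position 0; if the pattern doesn't fit there, it returns None.
The match spans [0:3] → '"4"'.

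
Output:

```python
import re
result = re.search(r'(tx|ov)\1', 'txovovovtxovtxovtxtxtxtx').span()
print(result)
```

`\1` is not a pattern — it's the concrete string captured by group 1, re-applied verbatim.
The match spans [2:6] → 'ovov'.

(2, 6)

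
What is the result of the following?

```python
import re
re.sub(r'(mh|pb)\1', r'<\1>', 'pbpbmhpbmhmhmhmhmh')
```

'<pb>mhpb<mh><mh>mh'

`\1` is not a pattern — it's the concrete string captured by group 1, re-applied verbatim.
Matches: at [0:4] → 'pbpb'; at [8:12] → 'mhmh'; at [12:16] → 'mhmh'.
The replacement refers to a captured group, so each match is rewritten using its own captured text.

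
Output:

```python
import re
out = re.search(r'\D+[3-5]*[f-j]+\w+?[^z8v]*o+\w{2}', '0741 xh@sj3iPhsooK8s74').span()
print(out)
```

(4, 19)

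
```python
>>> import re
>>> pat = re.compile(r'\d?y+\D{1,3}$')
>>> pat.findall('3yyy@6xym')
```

['ym']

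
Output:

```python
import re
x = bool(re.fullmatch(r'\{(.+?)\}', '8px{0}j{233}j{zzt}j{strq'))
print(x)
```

False

For `fullmatch`, every character of the input must be accounted for by the pattern.
Here there's no way to consume every character, so the call returns None, and `bool(None)` is False.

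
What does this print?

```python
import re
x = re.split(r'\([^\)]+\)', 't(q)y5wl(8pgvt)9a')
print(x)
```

Matches to split on: at [1:4] → '(q)'; at [8:15] → '(8pgvt)'.
`split` removes every match and returns the 3 fragments in between.

['t', 'y5wl', '9a']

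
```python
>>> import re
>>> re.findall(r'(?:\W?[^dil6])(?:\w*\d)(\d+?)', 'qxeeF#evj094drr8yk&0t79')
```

Pattern: optionally a non-word character, then any character except [dil6] (non-capturing group); then zero or more of a word character, then a digit (non-capturing group); then one or more of a digit (lazy) (captured).
With a single group, `findall` returns only what that group captured — 2 items.

['4', '9']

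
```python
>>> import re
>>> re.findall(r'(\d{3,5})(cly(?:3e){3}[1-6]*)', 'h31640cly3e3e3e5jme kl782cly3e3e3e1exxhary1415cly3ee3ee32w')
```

[('31640', 'cly3e3e3e5'), ('782', 'cly3e3e3e1')]

The pattern matches 3 to 5 of a digit (captured); then the literal 'cly', then the literal '3e' repeated 3 times, then zero or more of a character in [1-6] (captured).
Matches: at [1:16] match '31640cly3e3e3e5', groups = ('31640', 'cly3e3e3e5'); at [22:35] match '782cly3e3e3e1', groups = ('782', 'cly3e3e3e1').
`findall` packs the 2 group values into a tuple for every match.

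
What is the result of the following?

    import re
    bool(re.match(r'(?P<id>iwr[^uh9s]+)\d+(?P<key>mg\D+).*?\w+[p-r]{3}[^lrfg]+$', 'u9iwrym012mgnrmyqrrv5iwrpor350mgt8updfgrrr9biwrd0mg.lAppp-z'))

False

`match` is anchored at position 0; if the pattern doesn't fit there, it returns None.
Here position 0 doesn't satisfy it, so the call returns None, and `bool(None)` is False.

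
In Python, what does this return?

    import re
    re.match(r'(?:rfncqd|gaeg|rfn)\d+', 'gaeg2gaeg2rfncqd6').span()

(0, 5)

With `match`, the pattern is implicitly anchored at the beginning.
The match spans [0:5] → 'gaeg2'.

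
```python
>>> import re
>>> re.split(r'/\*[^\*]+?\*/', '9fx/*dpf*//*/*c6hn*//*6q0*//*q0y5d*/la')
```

['9fx', '/*', '', '', 'la']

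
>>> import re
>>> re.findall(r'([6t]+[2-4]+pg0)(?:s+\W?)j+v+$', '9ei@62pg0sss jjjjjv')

['62pg0']

This matches one or more of one of [6t], then one or more of a character in [2-4], then the literal 'pg0' (captured); then one or more of the literal 's', then optionally a non-word character (non-capturing group); then one or more of the literal 'j', then one or more of the literal 'v'; then anchored at the end.
With a single group, `findall` returns only what that group captured — 1 item.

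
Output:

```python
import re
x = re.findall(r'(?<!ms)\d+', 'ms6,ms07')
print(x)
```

['7']

Because the assertion is negative and zero-width, positions next to the forbidden text are skipped.
`findall` yields the raw match text (1 of them) because the pattern has no groups.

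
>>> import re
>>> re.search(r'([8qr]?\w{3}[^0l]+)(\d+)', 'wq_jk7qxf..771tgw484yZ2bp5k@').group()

'wq_jk7qxf..771tgw484yZ2bp5'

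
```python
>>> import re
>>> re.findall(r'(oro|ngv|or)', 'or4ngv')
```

['or', 'ngv']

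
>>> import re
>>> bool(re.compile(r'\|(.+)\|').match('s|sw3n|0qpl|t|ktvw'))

False

With `match`, the pattern is implicitly anchored at the beginning.
Here the string doesn't start with a match, so the call returns None, and `bool(None)` is False.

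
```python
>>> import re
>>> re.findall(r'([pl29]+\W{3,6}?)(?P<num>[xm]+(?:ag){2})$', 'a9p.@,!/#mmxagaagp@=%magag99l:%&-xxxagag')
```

[('99l:%&-', 'xxxagag')]

This matches one or more of one of [pl29], then 3 to 6 of a non-word character (lazy) (captured); then one or more of one of [xm], then the literal 'ag' repeated 2 times (captured as 'num'); then anchored at the end.
`findall` packs the 2 group values into a tuple for every match.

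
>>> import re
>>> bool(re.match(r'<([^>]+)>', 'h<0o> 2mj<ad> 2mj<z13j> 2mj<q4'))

`re.match` won't scan ahead — the pattern has to work from the very first character.
Here the string doesn't start with a match, so the call returns None, and `bool(None)` is False.

False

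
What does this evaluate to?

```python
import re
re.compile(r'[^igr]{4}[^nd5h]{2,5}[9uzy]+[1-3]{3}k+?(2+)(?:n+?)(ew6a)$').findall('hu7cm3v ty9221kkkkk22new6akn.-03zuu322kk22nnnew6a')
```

[('22', 'ew6a')]

The pattern matches exactly 4 of any character except [igr], then 2 to 5 of any character except [nd5h]; then one or more of one of [9uzy], then exactly 3 of a character in [1-3]; then one or more of a literal 'k' (lazy); then one or more of a literal '2' (captured); then one or more of a literal 'n' (lazy) (non-capturing group); then the literal 'ew6', then a literal 'a' (captured); then anchored at the end.
Walking the string: at [24:49] match '6akn.-03zuu322kk22nnnew6a', groups = ('22', 'ew6a').
Multiple groups make `findall` return tuples — one 2-tuple for the one match.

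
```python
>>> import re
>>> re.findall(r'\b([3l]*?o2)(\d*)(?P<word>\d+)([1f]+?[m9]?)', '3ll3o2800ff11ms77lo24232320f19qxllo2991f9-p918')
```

[('3ll3o2', '80', '0', 'f')]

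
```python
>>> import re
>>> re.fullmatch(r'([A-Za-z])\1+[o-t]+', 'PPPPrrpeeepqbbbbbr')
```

None

The backreference `\1` re-matches whatever the first group consumed, character for character.
`re.fullmatch` is like wrapping the pattern in `^…$` (in single-line mode).
Here there's no way to consume every character, so the call returns None.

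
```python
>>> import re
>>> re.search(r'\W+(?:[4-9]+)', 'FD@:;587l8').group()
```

This matches one or more of a non-word character; then one or more of a character in [4-9] (non-capturing group).
The match spans [2:8] → '@:;587'.

'@:;587'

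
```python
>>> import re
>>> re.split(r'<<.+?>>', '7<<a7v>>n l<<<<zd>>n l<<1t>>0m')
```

['7', 'n l', 'n l', '0m']

Because the quantifier is non-greedy, it stops expanding at the earliest point where the rest of the pattern can succeed.
Matches to split on: at [1:8] → '<<a7v>>'; at [11:19] → '<<<<zd>>'; at [22:28] → '<<1t>>'.
Splitting on the pattern gives 4 pieces.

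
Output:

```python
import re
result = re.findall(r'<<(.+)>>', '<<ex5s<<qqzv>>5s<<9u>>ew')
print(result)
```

['ex5s<<qqzv>>5s<<9u']

With a single group, `findall` returns only what that group captured — 1 item.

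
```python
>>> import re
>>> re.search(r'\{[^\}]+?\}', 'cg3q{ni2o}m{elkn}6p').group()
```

'{ni2o}'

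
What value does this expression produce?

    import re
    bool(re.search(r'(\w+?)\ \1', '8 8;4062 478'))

True

A backreference is literal: `\1` must see the identical characters the first group matched.
Unlike `match`, `search` isn't anchored — it looks for the pattern anywhere in the string.
The match spans [0:3] → '8 8'.
Captured: group 1 = '8'.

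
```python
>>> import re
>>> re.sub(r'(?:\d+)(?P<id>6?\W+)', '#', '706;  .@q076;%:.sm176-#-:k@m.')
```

This matches one or more of a digit (non-capturing group); then optionally a literal '6', then one or more of a non-word character (captured as 'id').
Each match is replaced by '#'.

'#q#sm#k@m.'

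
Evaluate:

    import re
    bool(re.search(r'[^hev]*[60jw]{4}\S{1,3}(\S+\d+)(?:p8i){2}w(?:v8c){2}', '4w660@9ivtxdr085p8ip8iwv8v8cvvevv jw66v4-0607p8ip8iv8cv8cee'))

This matches zero or more of any character except [hev], then exactly 4 of one of [60jw], then 1 to 3 of a non-whitespace character; then one or more of a non-whitespace character, then one or more of a digit (captured); then the literal 'p8i' repeated 2 times, then the literal 'w', then the literal 'v8c' repeated 2 times.
Here nothing in the string fits, so the call returns None, and `bool(None)` is False.

False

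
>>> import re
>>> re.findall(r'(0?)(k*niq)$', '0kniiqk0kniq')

[('0', 'kniq')]

Pattern: optionally a literal '0' (captured); then zero or more of a literal 'k', then the literal 'niq' (captured); then anchored at the end.
Walking the string: at [7:12] match '0kniq', groups = ('0', 'kniq').
`findall` packs the 2 group values into a tuple for every match.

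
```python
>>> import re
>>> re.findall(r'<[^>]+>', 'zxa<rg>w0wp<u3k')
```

['<rg>']

No capturing groups, so `findall` returns the 1 full match string.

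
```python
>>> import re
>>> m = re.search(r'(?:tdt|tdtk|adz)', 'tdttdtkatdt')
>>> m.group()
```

'tdt'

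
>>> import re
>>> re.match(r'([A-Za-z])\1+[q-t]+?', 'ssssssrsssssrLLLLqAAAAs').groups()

('s',)

`\1` is not a pattern — it's the concrete string captured by group 1, re-applied verbatim.
`re.match` only tries the pattern at the start of the string.
The match spans [0:7] → 'ssssssr'.
Captured: group 1 = 's'.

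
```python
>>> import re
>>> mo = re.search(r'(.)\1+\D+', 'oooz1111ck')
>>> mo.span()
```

After group 1 captures some text, `\1` only succeeds where that same text appears again.
Unlike `match`, `search` isn't anchored — it looks for the pattern anywhere in the string.
The match spans [0:4] → 'oooz'.
Captured: group 1 = 'o'.

(0, 4)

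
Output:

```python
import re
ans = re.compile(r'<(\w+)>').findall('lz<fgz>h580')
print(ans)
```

Walking the string: at [2:7] match '<fgz>', group 1 = 'fgz'.
With a single group, `findall` returns only what that group captured — 1 item.

['fgz']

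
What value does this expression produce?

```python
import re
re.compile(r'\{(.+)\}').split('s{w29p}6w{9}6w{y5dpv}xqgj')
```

`re.split` interleaves the captured-group text with the surrounding fragments.

['s', 'w29p}6w{9}6w{y5dpv', 'xqgj']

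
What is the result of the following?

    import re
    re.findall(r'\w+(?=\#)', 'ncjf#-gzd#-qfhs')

The lookaround is zero-width — it requires the adjacent text to match without consuming it, so the asserted text isn't part of the match.
Scanning left to right: at [0:4] → 'ncjf'; at [6:9] → 'gzd'.
Since nothing is captured, `findall` lists the 2 matched substrings directly.

['ncjf', 'gzd']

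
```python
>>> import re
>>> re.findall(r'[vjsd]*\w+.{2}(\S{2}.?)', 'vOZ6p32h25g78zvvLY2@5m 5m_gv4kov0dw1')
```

['5m ', 'w1']

The pattern matches zero or more of one of [vjsd], then one or more of a word character, then exactly 2 of any character; then exactly 2 of a non-whitespace character, then optionally any character (captured).
Scanning left to right: at [0:23] match 'vOZ6p32h25g78zvvLY2@5m ', group 1 = '5m '; at [23:36] match '5m_gv4kov0dw1', group 1 = 'w1'.
Because there's exactly one group, `findall` drops the full match and keeps group 1 from each hit.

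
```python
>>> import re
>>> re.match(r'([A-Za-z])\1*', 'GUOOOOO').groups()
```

The match spans [0:1] → 'G'.
Captured: group 1 = 'G'.

('G',)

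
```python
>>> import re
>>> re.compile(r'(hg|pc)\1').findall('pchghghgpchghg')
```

['hg', 'hg']

A backreference is literal: `\1` must see the identical characters the first group matched.
Scanning left to right: at [2:6] match 'hghg', group 1 = 'hg'; at [10:14] match 'hghg', group 1 = 'hg'.
`findall` collects group 1 from each match (2 total).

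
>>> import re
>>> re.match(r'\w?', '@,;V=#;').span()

(0, 0)

The pattern matches optionally a word character.
With `match`, the pattern is implicitly anchored at the beginning.
The match spans [0:0] → ''.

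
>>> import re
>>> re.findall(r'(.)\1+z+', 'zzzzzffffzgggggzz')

`\1` is not a pattern — it's the concrete string captured by group 1, re-applied verbatim.
Walking the string: at [0:5] match 'zzzzz', group 1 = 'z'; at [5:10] match 'ffffz', group 1 = 'f'; at [10:17] match 'gggggzz', group 1 = 'g'.
Because there's exactly one group, `findall` drops the full match and keeps group 1 from each hit.

['z', 'f', 'g']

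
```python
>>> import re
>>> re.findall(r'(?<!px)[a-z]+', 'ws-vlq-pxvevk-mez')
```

['ws', 'vlq', 'pxvevk', 'mez']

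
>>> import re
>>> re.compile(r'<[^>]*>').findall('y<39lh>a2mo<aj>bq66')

['<39lh>', '<aj>']

`findall` yields the raw match text (2 of them) because the pattern has no groups.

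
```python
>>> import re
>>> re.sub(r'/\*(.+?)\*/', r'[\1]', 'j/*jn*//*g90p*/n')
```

'j[jn][g90p]n'

Each match is replaced using the text its own group 1 captured.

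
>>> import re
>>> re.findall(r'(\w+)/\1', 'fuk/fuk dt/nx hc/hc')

['fuk', 'hc']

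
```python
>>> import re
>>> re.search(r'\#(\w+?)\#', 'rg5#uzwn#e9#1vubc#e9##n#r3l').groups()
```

('uzwn',)

The match spans [3:9] → '#uzwn#'.
Captured: group 1 = 'uzwn'.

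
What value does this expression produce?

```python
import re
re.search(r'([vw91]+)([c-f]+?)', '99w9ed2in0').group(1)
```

The match spans [0:5] → '99w9e'.
Captured: group 1 = '99w9', group 2 = 'e'.

'99w9'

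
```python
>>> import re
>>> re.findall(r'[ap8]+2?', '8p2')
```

['8p2']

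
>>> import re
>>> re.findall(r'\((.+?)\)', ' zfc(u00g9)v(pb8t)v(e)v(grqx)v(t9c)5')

['u00g9', 'pb8t', 'e', 'grqx', 't9c']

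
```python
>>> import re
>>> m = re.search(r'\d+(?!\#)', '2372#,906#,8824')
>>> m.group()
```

'237'

The negative lookahead/lookbehind blocks any match where the forbidden context is present.
`re.search` tries every starting position until one works.
The match spans [0:3] → '237'.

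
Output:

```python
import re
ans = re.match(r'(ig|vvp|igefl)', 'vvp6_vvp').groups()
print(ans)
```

The match spans [0:3] → 'vvp'.
Captured: group 1 = 'vvp'.

('vvp',)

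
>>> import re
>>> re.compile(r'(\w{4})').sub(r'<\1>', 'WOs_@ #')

'<WOs_>@ #'

Pattern: exactly 4 of a word character (captured).
Matches: at [0:4] → 'WOs_'.
Each match is replaced using the text its own group 1 captured.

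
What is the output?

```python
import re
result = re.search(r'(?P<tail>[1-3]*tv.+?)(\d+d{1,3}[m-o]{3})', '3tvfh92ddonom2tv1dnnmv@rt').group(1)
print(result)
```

3tvfh

The pattern matches zero or more of a character in [1-3], then the literal 'tv', then one or more of any character (lazy) (captured as 'tail'); then one or more of a digit, then 1 to 3 of the literal 'd', then exactly 3 of a character in [m-o] (captured).
`re.search` scans for the first position where the pattern succeeds.
The match spans [0:12] → '3tvfh92ddono'.
Captured: group 1 = '3tvfh', group 2 = '92ddono'.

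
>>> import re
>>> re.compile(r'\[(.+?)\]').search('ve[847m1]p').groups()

`re.search` tries every starting position until one works.
The match spans [2:9] → '[847m1]'.
Captured: group 1 = '847m1'.

('847m1',)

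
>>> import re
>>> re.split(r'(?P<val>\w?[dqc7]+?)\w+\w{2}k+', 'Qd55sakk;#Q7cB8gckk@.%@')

['', 'Qd', ';#', 'Q7', '@.%@']

A `+?`/`*?`/`{m,n}?` starts at its minimum and grows only as far as needed for what follows to match.
The group in the pattern means `split` returns the separators' captures alongside the pieces.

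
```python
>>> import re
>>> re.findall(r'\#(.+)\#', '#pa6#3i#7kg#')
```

Walking the string: at [0:12] match '#pa6#3i#7kg#', group 1 = 'pa6#3i#7kg'.
`findall` collects group 1 from the one match (1 total).

['pa6#3i#7kg']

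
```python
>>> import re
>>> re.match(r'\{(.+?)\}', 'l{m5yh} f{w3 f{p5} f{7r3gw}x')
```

`match` is anchored at position 0; if the pattern doesn't fit there, it returns None.
Here position 0 doesn't satisfy it, so the call returns None.

None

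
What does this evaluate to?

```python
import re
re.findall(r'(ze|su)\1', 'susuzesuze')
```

`\1` has to match the exact text group 1 already captured.
Matches: at [0:4] match 'susu', group 1 = 'su'.
One capturing group, so `findall` returns just the captured substring from the one match — 1 in all.

['su']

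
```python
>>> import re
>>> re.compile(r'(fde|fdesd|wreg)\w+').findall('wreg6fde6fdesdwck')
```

['wreg']

With a single group, `findall` returns only what that group captured — 1 item.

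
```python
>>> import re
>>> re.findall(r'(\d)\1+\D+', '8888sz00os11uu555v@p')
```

After group 1 captures some text, `\1` only succeeds where that same text appears again.
`findall` collects group 1 from each match (4 total).

['8', '0', '1', '5']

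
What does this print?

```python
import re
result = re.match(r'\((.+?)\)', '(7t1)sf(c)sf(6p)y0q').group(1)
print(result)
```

The match spans [0:5] → '(7t1)'.
Captured: group 1 = '7t1'.

7t1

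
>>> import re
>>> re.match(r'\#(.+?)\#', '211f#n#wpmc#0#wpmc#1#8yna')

None

`match` is anchored at position 0; if the pattern doesn't fit there, it returns None.
Here position 0 doesn't satisfy it, so the call returns None.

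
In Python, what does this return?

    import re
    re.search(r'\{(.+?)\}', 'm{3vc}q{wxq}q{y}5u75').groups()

`re.search` scans for the first position where the pattern succeeds.
The match spans [1:6] → '{3vc}'.
Captured: group 1 = '3vc'.

('3vc',)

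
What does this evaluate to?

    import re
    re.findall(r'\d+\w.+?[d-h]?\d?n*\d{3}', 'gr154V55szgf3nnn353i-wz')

['154V55szgf3nnn353']

This matches one or more of a digit; then a word character, then one or more of any character (lazy); then optionally a character in [d-h], then optionally a digit; then zero or more of the literal 'n', then exactly 3 of a digit.
Scanning left to right: at [2:19] → '154V55szgf3nnn353'.
No capturing groups, so `findall` returns the 1 full match string.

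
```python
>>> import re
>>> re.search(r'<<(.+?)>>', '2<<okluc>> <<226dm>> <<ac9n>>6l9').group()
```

'<<okluc>>'

Lazy quantifiers expand one character at a time until the remainder of the pattern can match.
`re.search` scans for the first position where the pattern succeeds.
The match spans [1:10] → '<<okluc>>'.
Captured: group 1 = 'okluc'.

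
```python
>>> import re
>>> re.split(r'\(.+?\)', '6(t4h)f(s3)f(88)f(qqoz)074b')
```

`split` removes every match and returns the 5 fragments in between.

['6', 'f', 'f', 'f', '074b']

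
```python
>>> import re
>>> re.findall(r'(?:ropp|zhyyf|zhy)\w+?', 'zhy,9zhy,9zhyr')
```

Scanning left to right: at [10:14] → 'zhyr'.
With no groups in the pattern, `findall` gives back each whole match — 1 here.

['zhyr']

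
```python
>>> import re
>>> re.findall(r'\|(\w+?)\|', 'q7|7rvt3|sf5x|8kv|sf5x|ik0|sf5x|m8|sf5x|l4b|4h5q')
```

['7rvt3', '8kv', 'ik0', 'm8', 'l4b']

Because there's exactly one group, `findall` drops the full match and keeps group 1 from each hit.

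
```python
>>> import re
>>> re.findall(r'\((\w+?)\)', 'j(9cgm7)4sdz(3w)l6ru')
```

Walking the string: at [1:8] match '(9cgm7)', group 1 = '9cgm7'; at [12:16] match '(3w)', group 1 = '3w'.
`findall` collects group 1 from each match (2 total).

['9cgm7', '3w']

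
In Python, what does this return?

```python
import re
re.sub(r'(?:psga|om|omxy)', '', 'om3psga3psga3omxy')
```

'333xy'

The regex engine tests alternatives in the order written; an earlier branch that matches wins even if a later one would match more.
Every occurrence is swapped for ''.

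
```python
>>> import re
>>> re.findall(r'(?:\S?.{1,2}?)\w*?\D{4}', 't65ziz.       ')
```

['t65ziz.', '     ']

With the lazy modifier that quantifier settles for the fewest repetitions that let the rest of the pattern succeed (the atoms after it are unaffected and can still be greedy).
No capturing groups, so `findall` returns the 2 full match strings.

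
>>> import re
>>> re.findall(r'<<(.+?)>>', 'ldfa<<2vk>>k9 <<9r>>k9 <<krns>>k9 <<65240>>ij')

Scanning left to right: at [4:11] match '<<2vk>>', group 1 = '2vk'; at [14:20] match '<<9r>>', group 1 = '9r'; at [23:31] match '<<krns>>', group 1 = 'krns'; at [34:43] match '<<65240>>', group 1 = '65240'.
`findall` collects group 1 from each match (4 total).

['2vk', '9r', 'krns', '65240']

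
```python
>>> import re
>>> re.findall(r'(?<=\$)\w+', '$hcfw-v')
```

['hcfw']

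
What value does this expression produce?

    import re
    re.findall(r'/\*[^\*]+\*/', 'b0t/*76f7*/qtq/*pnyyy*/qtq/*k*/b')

Scanning left to right: at [3:11] → '/*76f7*/'; at [14:23] → '/*pnyyy*/'; at [26:31] → '/*k*/'.
`findall` yields the raw match text (3 of them) because the pattern has no groups.

['/*76f7*/', '/*pnyyy*/', '/*k*/']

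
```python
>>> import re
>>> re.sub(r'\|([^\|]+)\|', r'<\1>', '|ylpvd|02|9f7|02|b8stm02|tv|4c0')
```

Each match is replaced using the text its own group 1 captured.

'<ylpvd>02<9f7>02<b8stm02>tv|4c0'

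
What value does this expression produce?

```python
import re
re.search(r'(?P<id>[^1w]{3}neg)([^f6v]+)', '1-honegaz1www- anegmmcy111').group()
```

The pattern matches exactly 3 of any character except [1w], then the literal 'neg' (captured as 'id'); then one or more of any character except [f6v] (captured).
The match spans [1:26] → '-honegaz1www- anegmmcy111'.

'-honegaz1www- anegmmcy111'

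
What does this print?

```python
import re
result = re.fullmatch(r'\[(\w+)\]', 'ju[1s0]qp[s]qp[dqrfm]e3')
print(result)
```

None

`re.fullmatch` is like wrapping the pattern in `^…$` (in single-line mode).
Here the pattern can't cover the whole string, so the call returns None.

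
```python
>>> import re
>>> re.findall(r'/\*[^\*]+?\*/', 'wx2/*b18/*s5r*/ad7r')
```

['/*s5r*/']

Matches: at [8:15] → '/*s5r*/'.
Since nothing is captured, `findall` lists the 1 matched substring directly.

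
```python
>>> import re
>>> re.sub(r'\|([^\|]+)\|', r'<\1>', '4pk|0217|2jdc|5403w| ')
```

'4pk<0217>2jdc<5403w> '

`\1` in the replacement pulls in group 1's text for each match.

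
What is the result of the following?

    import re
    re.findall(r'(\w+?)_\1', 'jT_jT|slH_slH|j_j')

['jT', 'slH', 'j']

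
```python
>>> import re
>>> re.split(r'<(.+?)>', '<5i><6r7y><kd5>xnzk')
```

A non-greedy quantifier consumes as few characters as it can — just enough that the remainder of the pattern still matches from where it stops; whatever follows it matches normally.
Matches to split on: at [0:4] → '<5i>'; at [4:10] → '<6r7y>'; at [10:15] → '<kd5>'.
With a capturing group present, the delimiter's captured portion is kept in the result list.

['', '5i', '', '6r7y', '', 'kd5', 'xnzk']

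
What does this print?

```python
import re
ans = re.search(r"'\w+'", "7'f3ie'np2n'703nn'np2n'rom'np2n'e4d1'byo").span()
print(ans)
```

(1, 7)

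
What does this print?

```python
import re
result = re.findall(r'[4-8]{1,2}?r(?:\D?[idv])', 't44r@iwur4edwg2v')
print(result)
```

No capturing groups, so `findall` returns the 1 full match string.

['44r@i']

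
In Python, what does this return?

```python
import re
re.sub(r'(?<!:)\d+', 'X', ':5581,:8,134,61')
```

':5X,:8,X,X'

Because the assertion is negative and zero-width, positions next to the forbidden text are skipped.
Matches: at [2:5] → '581'; at [9:12] → '134'; at [13:15] → '61'.
Every occurrence is swapped for 'X'.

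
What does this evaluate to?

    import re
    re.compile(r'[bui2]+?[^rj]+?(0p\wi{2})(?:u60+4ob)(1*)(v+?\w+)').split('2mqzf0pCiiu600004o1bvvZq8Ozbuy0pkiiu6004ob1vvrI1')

This matches one or more of one of [bui2] (lazy), then one or more of any character except [rj] (lazy); then the literal '0p', then a word character, then exactly 2 of a literal 'i' (captured); then the literal 'u6', then one or more of a literal '0', then the literal '4ob' (non-capturing group); then zero or more of a literal '1' (captured); then one or more of a literal 'v' (lazy), then one or more of a word character (captured).
Matches to split on: at [0:48] → '2mqzf0pCiiu600004o1bvvZq8Ozbuy0pkiiu6004ob1vvrI1'.
The group in the pattern means `split` returns the separators' captures alongside the pieces.

['', '0pkii', '1', 'vvrI1', '']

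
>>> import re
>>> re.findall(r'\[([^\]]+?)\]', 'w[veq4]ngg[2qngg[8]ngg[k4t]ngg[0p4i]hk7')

With a single group, `findall` returns only what that group captured — 4 items.

['veq4', '2qngg[8', 'k4t', '0p4i']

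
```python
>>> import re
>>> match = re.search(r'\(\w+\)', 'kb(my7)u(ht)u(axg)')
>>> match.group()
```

'(my7)'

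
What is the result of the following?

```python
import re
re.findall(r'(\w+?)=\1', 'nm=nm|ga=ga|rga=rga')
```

['nm', 'ga', 'rga']

`\1` is not a pattern — it's the concrete string captured by group 1, re-applied verbatim.
`findall` collects group 1 from each match (3 total).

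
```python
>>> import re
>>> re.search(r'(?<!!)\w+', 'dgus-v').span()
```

(0, 4)

A negative assertion filters positions out without eating any characters.
Unlike `match`, `search` isn't anchored — it looks for the pattern anywhere in the string.
The match spans [0:4] → 'dgus'.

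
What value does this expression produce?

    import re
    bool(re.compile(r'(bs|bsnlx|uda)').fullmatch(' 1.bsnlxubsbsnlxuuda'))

False

For `fullmatch`, every character of the input must be accounted for by the pattern.
Here the pattern can't cover the whole string, so the call returns None, and `bool(None)` is False.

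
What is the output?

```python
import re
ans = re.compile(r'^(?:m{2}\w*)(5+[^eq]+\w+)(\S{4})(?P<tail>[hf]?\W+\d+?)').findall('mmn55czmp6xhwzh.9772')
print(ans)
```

[('5czmp6x', 'hwzh', '.9')]

Because the quantifier is non-greedy, it stops expanding at the earliest point where the rest of the pattern can succeed.
3 groups means the one result is a tuple of 3 captured strings — 1 here.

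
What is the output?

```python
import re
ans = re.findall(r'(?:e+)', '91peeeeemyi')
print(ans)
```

['eeeee']

Pattern: one or more of a literal 'e' (non-capturing group).
Matches: at [3:8] → 'eeeee'.
`findall` yields the raw match text (1 of them) because the pattern has no groups.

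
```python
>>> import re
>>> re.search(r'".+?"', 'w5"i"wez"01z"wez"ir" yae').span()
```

The `?` after the quantifier makes it lazy — it takes as little as possible before letting the rest of the pattern try.
The match spans [2:5] → '"i"'.

(2, 5)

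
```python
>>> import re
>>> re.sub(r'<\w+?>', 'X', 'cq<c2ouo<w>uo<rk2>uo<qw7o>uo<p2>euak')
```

'cq<c2ouoXuoXuoXuoXeuak'

`sub` substitutes 'X' at each match site.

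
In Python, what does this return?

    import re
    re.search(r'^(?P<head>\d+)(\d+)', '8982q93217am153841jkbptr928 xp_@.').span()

This matches anchored at the start of the string; then one or more of a digit (captured as 'head'); then one or more of a digit (captured).
`re.search` tries every starting position until one works.
The match spans [0:4] → '8982'.
Captured: group 1 = '898', group 2 = '2'.

(0, 4)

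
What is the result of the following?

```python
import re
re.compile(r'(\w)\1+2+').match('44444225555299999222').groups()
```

('4',)

`\1` has to match the exact text group 1 already captured.
`re.match` only tries the pattern at the start of the string.
The match spans [0:7] → '4444422'.
Captured: group 1 = '4'.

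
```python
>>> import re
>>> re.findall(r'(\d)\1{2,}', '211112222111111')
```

The backreference `\1` re-matches whatever the first group consumed, character for character.
`findall` collects group 1 from each match (3 total).

['1', '2', '1']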